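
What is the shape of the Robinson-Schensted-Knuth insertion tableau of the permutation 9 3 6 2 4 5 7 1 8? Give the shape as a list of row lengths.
Row-insert each entry into an empty tableau.

After inserting 9: P = [[9]].
After inserting 3: P = [[3], [9]].
After inserting 6: P = [[3, 6], [9]].
After inserting 2: P = [[2, 6], [3], [9]].
After inserting 4: P = [[2, 4], [3, 6], [9]].
After inserting 5: P = [[2, 4, 5], [3, 6], [9]].
After inserting 7: P = [[2, 4, 5, 7], [3, 6], [9]].
After inserting 1: P = [[1, 4, 5, 7], [2, 6], [3], [9]].
After inserting 8: P = [[1, 4, 5, 7, 8], [2, 6], [3], [9]].

The final insertion tableau P = [[1, 4, 5, 7, 8], [2, 6], [3], [9]] has shape [5, 2, 1, 1].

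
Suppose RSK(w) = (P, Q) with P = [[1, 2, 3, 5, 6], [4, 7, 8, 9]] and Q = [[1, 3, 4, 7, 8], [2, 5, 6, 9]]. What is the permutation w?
4 1 7 8 2 3 5 9 6

Reverse the RSK construction: for i from n down to 1, find the cell of Q containing i, remove the entry at that cell from P, and reverse-bump it up through P; the value ejected from row 1 is w(i).

Step i=9: Q has 9 at row 2, column 4; remove 9 from row 2 of P and reverse-bump: 9 enters row 1 and ejects 6. So w(9) = 6. P is now [[1, 2, 3, 5, 9], [4, 7, 8]].
Step i=8: Q has 8 at row 1, column 5; remove that cell from P, ejecting 9. So w(8) = 9. P is now [[1, 2, 3, 5], [4, 7, 8]].
Step i=7: Q has 7 at row 1, column 4; remove that cell from P, ejecting 5. So w(7) = 5. P is now [[1, 2, 3], [4, 7, 8]].
Step i=6: Q has 6 at row 2, column 3; remove 8 from row 2 of P and reverse-bump: 8 enters row 1 and ejects 3. So w(6) = 3. P is now [[1, 2, 8], [4, 7]].
Step i=5: Q has 5 at row 2, column 2; remove 7 from row 2 of P and reverse-bump: 7 enters row 1 and ejects 2. So w(5) = 2. P is now [[1, 7, 8], [4]].
Step i=4: Q has 4 at row 1, column 3; remove that cell from P, ejecting 8. So w(4) = 8. P is now [[1, 7], [4]].
Step i=3: Q has 3 at row 1, column 2; remove that cell from P, ejecting 7. So w(3) = 7. P is now [[1], [4]].
Step i=2: Q has 2 at row 2, column 1; remove 4 from row 2 of P and reverse-bump: 4 enters row 1 and ejects 1. So w(2) = 1. P is now [[4]].
Step i=1: Q has 1 at row 1, column 1; remove that cell from P, ejecting 4. So w(1) = 4. P is now [].

So w = 4 1 7 8 2 3 5 9 6.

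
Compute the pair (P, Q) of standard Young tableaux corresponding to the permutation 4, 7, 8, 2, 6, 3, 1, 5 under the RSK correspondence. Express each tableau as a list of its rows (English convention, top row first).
P = [[1, 3, 5], [2, 6, 8], [4], [7]], Q = [[1, 2, 3], [4, 5, 8], [6], [7]]

Insert each entry of the permutation into P by Schensted row insertion, recording in Q the position of each new cell.

Insert 4: appended to row 1. P = [[4]].
Insert 7: appended to row 1. P = [[4, 7]].
Insert 8: appended to row 1. P = [[4, 7, 8]].
Insert 2: 2 bumps 4 from row 1; 4 starts row 2. P = [[2, 7, 8], [4]].
Insert 6: 6 bumps 7 from row 1; 7 appends to row 2. P = [[2, 6, 8], [4, 7]].
Insert 3: 3 bumps 6 from row 1; 6 bumps 7 from row 2; 7 starts row 3. P = [[2, 3, 8], [4, 6], [7]].
Insert 1: 1 bumps 2 from row 1; 2 bumps 4 from row 2; 4 bumps 7 from row 3; 7 starts row 4. P = [[1, 3, 8], [2, 6], [4], [7]].
Insert 5: 5 bumps 8 from row 1; 8 appends to row 2. P = [[1, 3, 5], [2, 6, 8], [4], [7]].

So P = [[1, 3, 5], [2, 6, 8], [4], [7]], Q = [[1, 2, 3], [4, 5, 8], [6], [7]].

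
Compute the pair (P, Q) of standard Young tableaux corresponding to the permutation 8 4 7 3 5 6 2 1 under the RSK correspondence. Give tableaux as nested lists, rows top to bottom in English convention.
P = [[1, 5, 6], [2, 7], [3], [4], [8]], Q = [[1, 3, 6], [2, 5], [4], [7], [8]]

Insert each entry of the permutation into P by Schensted row insertion, recording in Q the position of each new cell.

Insert 8: appended to row 1. P = [[8]], Q = [[1]].
Insert 4: 4 bumps 8 from row 1; 8 starts row 2. P = [[4], [8]], Q = [[1], [2]].
Insert 7: appended to row 1. P = [[4, 7], [8]], Q = [[1, 3], [2]].
Insert 3: 3 bumps 4 from row 1; 4 bumps 8 from row 2; 8 starts row 3. P = [[3, 7], [4], [8]], Q = [[1, 3], [2], [4]].
Insert 5: 5 bumps 7 from row 1; 7 appends to row 2. P = [[3, 5], [4, 7], [8]], Q = [[1, 3], [2, 5], [4]].
Insert 6: appended to row 1. P = [[3, 5, 6], [4, 7], [8]], Q = [[1, 3, 6], [2, 5], [4]].
Insert 2: 2 bumps 3 from row 1; 3 bumps 4 from row 2; 4 bumps 8 from row 3; 8 starts row 4. P = [[2, 5, 6], [3, 7], [4], [8]], Q = [[1, 3, 6], [2, 5], [4], [7]].
Insert 1: 1 bumps 2 from row 1; 2 bumps 3 from row 2; 3 bumps 4 from row 3; 4 bumps 8 from row 4; 8 starts row 5. P = [[1, 5, 6], [2, 7], [3], [4], [8]], Q = [[1, 3, 6], [2, 5], [4], [7], [8]].

So P = [[1, 5, 6], [2, 7], [3], [4], [8]], Q = [[1, 3, 6], [2, 5], [4], [7], [8]].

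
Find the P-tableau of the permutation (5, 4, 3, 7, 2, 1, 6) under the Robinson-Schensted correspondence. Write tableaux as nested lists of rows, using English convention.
Insert 5: appended to row 1. P = [[5]].
Insert 4: 4 bumps 5 from row 1; 5 starts row 2. P = [[4], [5]].
Insert 3: 3 bumps 4 from row 1; 4 bumps 5 from row 2; 5 starts row 3. P = [[3], [4], [5]].
Insert 7: appended to row 1. P = [[3, 7], [4], [5]].
Insert 2: 2 bumps 3 from row 1; 3 bumps 4 from row 2; 4 bumps 5 from row 3; 5 starts row 4. P = [[2, 7], [3], [4], [5]].
Insert 1: 1 bumps 2 from row 1; 2 bumps 3 from row 2; 3 bumps 4 from row 3; 4 bumps 5 from row 4; 5 starts row 5. P = [[1, 7], [2], [3], [4], [5]].
Insert 6: 6 bumps 7 from row 1; 7 appends to row 2. P = [[1, 6], [2, 7], [3], [4], [5]].

So P = [[1, 6], [2, 7], [3], [4], [5]].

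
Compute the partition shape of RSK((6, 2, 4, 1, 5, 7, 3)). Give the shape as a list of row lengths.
Row-insert each entry into an empty tableau.

After inserting 6: P = [[6]].
After inserting 2: P = [[2], [6]].
After inserting 4: P = [[2, 4], [6]].
After inserting 1: P = [[1, 4], [2], [6]].
After inserting 5: P = [[1, 4, 5], [2], [6]].
After inserting 7: P = [[1, 4, 5, 7], [2], [6]].
After inserting 3: P = [[1, 3, 5, 7], [2, 4], [6]].

The final insertion tableau P = [[1, 3, 5, 7], [2, 4], [6]] has shape [4, 2, 1].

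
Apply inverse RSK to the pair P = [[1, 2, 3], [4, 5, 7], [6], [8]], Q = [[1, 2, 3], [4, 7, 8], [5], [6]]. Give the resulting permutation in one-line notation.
4 6 8 7 5 1 2 3

Reverse the RSK construction: for i from n down to 1, find the cell of Q containing i, remove the entry at that cell from P, and reverse-bump it up through P; the value ejected from row 1 is w(i).

Step i=8: Q has 8 at row 2, column 3; remove 7 from row 2 of P and reverse-bump: 7 enters row 1 and ejects 3. So w(8) = 3. P is now [[1, 2, 7], [4, 5], [6], [8]].
Step i=7: Q has 7 at row 2, column 2; remove 5 from row 2 of P and reverse-bump: 5 enters row 1 and ejects 2. So w(7) = 2. P is now [[1, 5, 7], [4], [6], [8]].
Step i=6: Q has 6 at row 4, column 1; remove 8 from row 4 of P and reverse-bump: 8 enters row 3 and ejects 6; 6 enters row 2 and ejects 4; 4 enters row 1 and ejects 1. So w(6) = 1. P is now [[4, 5, 7], [6], [8]].
Step i=5: Q has 5 at row 3, column 1; remove 8 from row 3 of P and reverse-bump: 8 enters row 2 and ejects 6; 6 enters row 1 and ejects 5. So w(5) = 5. P is now [[4, 6, 7], [8]].
Step i=4: Q has 4 at row 2, column 1; remove 8 from row 2 of P and reverse-bump: 8 enters row 1 and ejects 7. So w(4) = 7. P is now [[4, 6, 8]].
Step i=3: Q has 3 at row 1, column 3; remove that cell from P, ejecting 8. So w(3) = 8. P is now [[4, 6]].
Step i=2: Q has 2 at row 1, column 2; remove that cell from P, ejecting 6. So w(2) = 6. P is now [[4]].
Step i=1: Q has 1 at row 1, column 1; remove that cell from P, ejecting 4. So w(1) = 4. P is now [].

So w = 4 6 8 7 5 1 2 3.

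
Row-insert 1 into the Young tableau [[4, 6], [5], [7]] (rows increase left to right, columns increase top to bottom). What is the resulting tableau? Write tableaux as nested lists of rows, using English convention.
In row 1, 1 replaces 4 (the leftmost entry greater than 1); 4 is bumped to row 2. In row 2, 4 replaces 5 (the leftmost entry greater than 4); 5 is bumped to row 3. In row 3, 5 replaces 7 (the leftmost entry greater than 5); 7 is bumped to row 4. 7 starts a new row 4. The new tableau is [[1, 6], [4], [5], [7]].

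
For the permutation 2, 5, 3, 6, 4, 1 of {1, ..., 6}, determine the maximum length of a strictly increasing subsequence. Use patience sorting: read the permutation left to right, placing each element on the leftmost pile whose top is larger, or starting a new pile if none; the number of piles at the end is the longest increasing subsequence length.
2: new pile. tops = [2]
5: new pile. tops = [2, 5]
3: onto pile 2 (replacing 5). tops = [2, 3]
6: new pile. tops = [2, 3, 6]
4: onto pile 3 (replacing 6). tops = [2, 3, 4]
1: onto pile 1 (replacing 2). tops = [1, 3, 4]

3 piles, so the longest increasing subsequence has length 3.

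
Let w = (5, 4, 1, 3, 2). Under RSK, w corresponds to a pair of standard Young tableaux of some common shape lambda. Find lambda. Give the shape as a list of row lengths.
[2, 1, 1, 1]

Row-insert each entry into an empty tableau.

After inserting 5: P = [[5]].
After inserting 4: P = [[4], [5]].
After inserting 1: P = [[1], [4], [5]].
After inserting 3: P = [[1, 3], [4], [5]].
After inserting 2: P = [[1, 2], [3], [4], [5]].

The final insertion tableau P = [[1, 2], [3], [4], [5]] has shape [2, 1, 1, 1].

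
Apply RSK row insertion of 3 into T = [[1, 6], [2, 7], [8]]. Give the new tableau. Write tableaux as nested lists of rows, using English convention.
[[1, 3], [2, 6], [7], [8]]

In row 1, 3 replaces 6 (the leftmost entry greater than 3); 6 is bumped to row 2. In row 2, 6 replaces 7 (the leftmost entry greater than 6); 7 is bumped to row 3. In row 3, 7 replaces 8 (the leftmost entry greater than 7); 8 is bumped to row 4. 8 starts a new row 4. The new tableau is [[1, 3], [2, 6], [7], [8]].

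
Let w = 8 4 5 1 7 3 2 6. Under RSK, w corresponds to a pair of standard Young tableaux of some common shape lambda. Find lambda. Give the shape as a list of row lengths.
[3, 3, 1, 1]

Row-insert each entry into an empty tableau.

After inserting 8: P = [[8]].
After inserting 4: P = [[4], [8]].
After inserting 5: P = [[4, 5], [8]].
After inserting 1: P = [[1, 5], [4], [8]].
After inserting 7: P = [[1, 5, 7], [4], [8]].
After inserting 3: P = [[1, 3, 7], [4, 5], [8]].
After inserting 2: P = [[1, 2, 7], [3, 5], [4], [8]].
After inserting 6: P = [[1, 2, 6], [3, 5, 7], [4], [8]].

The final insertion tableau P = [[1, 2, 6], [3, 5, 7], [4], [8]] has shape [3, 3, 1, 1].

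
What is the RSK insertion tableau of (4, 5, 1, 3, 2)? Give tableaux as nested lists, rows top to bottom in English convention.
P = [[1, 2], [3, 5], [4]]

Insert 4: appended to row 1. P = [[4]].
Insert 5: appended to row 1. P = [[4, 5]].
Insert 1: 1 bumps 4 from row 1; 4 starts row 2. P = [[1, 5], [4]].
Insert 3: 3 bumps 5 from row 1; 5 appends to row 2. P = [[1, 3], [4, 5]].
Insert 2: 2 bumps 3 from row 1; 3 bumps 4 from row 2; 4 starts row 3. P = [[1, 2], [3, 5], [4]].

So P = [[1, 2], [3, 5], [4]].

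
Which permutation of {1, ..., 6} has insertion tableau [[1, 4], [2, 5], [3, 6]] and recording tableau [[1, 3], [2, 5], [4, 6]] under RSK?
Reverse RSK: for i = n, n-1, ..., 1, locate i in Q, remove the corresponding corner cell from P, and reverse-bump its entry up through P; the value ejected from row 1 is w(i).

So w = 3 2 6 1 5 4.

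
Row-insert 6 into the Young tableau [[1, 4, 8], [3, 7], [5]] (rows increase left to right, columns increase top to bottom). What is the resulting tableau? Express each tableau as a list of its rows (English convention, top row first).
[[1, 4, 6], [3, 7, 8], [5]]

In row 1, 6 replaces 8 (the leftmost entry greater than 6); 8 is bumped to row 2. 8 is appended to row 2. The new tableau is [[1, 4, 6], [3, 7, 8], [5]].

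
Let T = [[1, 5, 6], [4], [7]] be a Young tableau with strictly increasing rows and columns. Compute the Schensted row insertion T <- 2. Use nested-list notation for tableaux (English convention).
In row 1, 2 replaces 5 (the leftmost entry greater than 2); 5 is bumped to row 2. 5 is appended to row 2. The new tableau is [[1, 2, 6], [4, 5], [7]].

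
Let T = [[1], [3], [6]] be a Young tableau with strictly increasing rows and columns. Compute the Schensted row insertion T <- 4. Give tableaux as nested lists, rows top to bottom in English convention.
[[1, 4], [3], [6]]

4 is larger than every entry of row 1, so it is appended to row 1. The new tableau is [[1, 4], [3], [6]].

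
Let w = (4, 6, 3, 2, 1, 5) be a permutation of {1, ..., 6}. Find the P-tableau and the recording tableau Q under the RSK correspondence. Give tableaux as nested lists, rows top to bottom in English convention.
P = [[1, 5], [2, 6], [3], [4]], Q = [[1, 2], [3, 6], [4], [5]]

Insert each entry of the permutation into P by Schensted row insertion, recording in Q the position of each new cell.

Insert 4: appended to row 1. P = [[4]], Q = [[1]].
Insert 6: appended to row 1. P = [[4, 6]], Q = [[1, 2]].
Insert 3: 3 bumps 4 from row 1; 4 starts row 2. P = [[3, 6], [4]], Q = [[1, 2], [3]].
Insert 2: 2 bumps 3 from row 1; 3 bumps 4 from row 2; 4 starts row 3. P = [[2, 6], [3], [4]], Q = [[1, 2], [3], [4]].
Insert 1: 1 bumps 2 from row 1; 2 bumps 3 from row 2; 3 bumps 4 from row 3; 4 starts row 4. P = [[1, 6], [2], [3], [4]], Q = [[1, 2], [3], [4], [5]].
Insert 5: 5 bumps 6 from row 1; 6 appends to row 2. P = [[1, 5], [2, 6], [3], [4]], Q = [[1, 2], [3, 6], [4], [5]].

So P = [[1, 5], [2, 6], [3], [4]], Q = [[1, 2], [3, 6], [4], [5]].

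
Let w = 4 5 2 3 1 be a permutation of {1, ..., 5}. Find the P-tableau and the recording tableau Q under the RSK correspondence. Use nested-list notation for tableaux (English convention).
Insert each entry of the permutation into P by Schensted row insertion, recording in Q the position of each new cell.

Insert 4: appended to row 1. P = [[4]], Q = [[1]].
Insert 5: appended to row 1. P = [[4, 5]], Q = [[1, 2]].
Insert 2: 2 bumps 4 from row 1; 4 starts row 2. P = [[2, 5], [4]], Q = [[1, 2], [3]].
Insert 3: 3 bumps 5 from row 1; 5 appends to row 2. P = [[2, 3], [4, 5]], Q = [[1, 2], [3, 4]].
Insert 1: 1 bumps 2 from row 1; 2 bumps 4 from row 2; 4 starts row 3. P = [[1, 3], [2, 5], [4]], Q = [[1, 2], [3, 4], [5]].

So P = [[1, 3], [2, 5], [4]], Q = [[1, 2], [3, 4], [5]].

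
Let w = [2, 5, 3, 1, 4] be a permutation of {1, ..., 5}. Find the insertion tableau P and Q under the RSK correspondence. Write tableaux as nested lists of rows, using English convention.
P = [[1, 3, 4], [2], [5]], Q = [[1, 2, 5], [3], [4]]

Insert each entry of the permutation into P by Schensted row insertion, recording in Q the position of each new cell.

Insert 2: appended to row 1. P = [[2]].
Insert 5: appended to row 1. P = [[2, 5]].
Insert 3: 3 bumps 5 from row 1; 5 starts row 2. P = [[2, 3], [5]].
Insert 1: 1 bumps 2 from row 1; 2 bumps 5 from row 2; 5 starts row 3. P = [[1, 3], [2], [5]].
Insert 4: appended to row 1. P = [[1, 3, 4], [2], [5]].

So P = [[1, 3, 4], [2], [5]], Q = [[1, 2, 5], [3], [4]].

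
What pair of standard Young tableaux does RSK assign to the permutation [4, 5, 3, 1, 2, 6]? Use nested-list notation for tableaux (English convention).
P = [[1, 2, 6], [3, 5], [4]], Q = [[1, 2, 6], [3, 5], [4]]

Insert each entry of the permutation into P by Schensted row insertion, recording in Q the position of each new cell.

Insert 4: appended to row 1. P = [[4]], Q = [[1]].
Insert 5: appended to row 1. P = [[4, 5]], Q = [[1, 2]].
Insert 3: 3 bumps 4 from row 1; 4 starts row 2. P = [[3, 5], [4]], Q = [[1, 2], [3]].
Insert 1: 1 bumps 3 from row 1; 3 bumps 4 from row 2; 4 starts row 3. P = [[1, 5], [3], [4]], Q = [[1, 2], [3], [4]].
Insert 2: 2 bumps 5 from row 1; 5 appends to row 2. P = [[1, 2], [3, 5], [4]], Q = [[1, 2], [3, 5], [4]].
Insert 6: appended to row 1. P = [[1, 2, 6], [3, 5], [4]], Q = [[1, 2, 6], [3, 5], [4]].

So P = [[1, 2, 6], [3, 5], [4]], Q = [[1, 2, 6], [3, 5], [4]].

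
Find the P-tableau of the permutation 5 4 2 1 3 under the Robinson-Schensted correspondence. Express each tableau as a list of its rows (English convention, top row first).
P = [[1, 3], [2], [4], [5]]

Insert 5: appended to row 1. P = [[5]].
Insert 4: 4 bumps 5 from row 1; 5 starts row 2. P = [[4], [5]].
Insert 2: 2 bumps 4 from row 1; 4 bumps 5 from row 2; 5 starts row 3. P = [[2], [4], [5]].
Insert 1: 1 bumps 2 from row 1; 2 bumps 4 from row 2; 4 bumps 5 from row 3; 5 starts row 4. P = [[1], [2], [4], [5]].
Insert 3: appended to row 1. P = [[1, 3], [2], [4], [5]].

So P = [[1, 3], [2], [4], [5]].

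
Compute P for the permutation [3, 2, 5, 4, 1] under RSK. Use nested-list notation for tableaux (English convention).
Insert 3: appended to row 1. P = [[3]].
Insert 2: 2 bumps 3 from row 1; 3 starts row 2. P = [[2], [3]].
Insert 5: appended to row 1. P = [[2, 5], [3]].
Insert 4: 4 bumps 5 from row 1; 5 appends to row 2. P = [[2, 4], [3, 5]].
Insert 1: 1 bumps 2 from row 1; 2 bumps 3 from row 2; 3 starts row 3. P = [[1, 4], [2, 5], [3]].

So P = [[1, 4], [2, 5], [3]].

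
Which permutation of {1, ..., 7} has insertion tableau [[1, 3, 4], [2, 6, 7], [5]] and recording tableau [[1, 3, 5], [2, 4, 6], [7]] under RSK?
Reverse the RSK construction: for i from n down to 1, find the cell of Q containing i, remove the entry at that cell from P, and reverse-bump it up through P; the value ejected from row 1 is w(i).

Step i=7: Q has 7 at row 3, column 1; remove 5 from row 3 of P and reverse-bump: 5 enters row 2 and ejects 2; 2 enters row 1 and ejects 1. So w(7) = 1. P is now [[2, 3, 4], [5, 6, 7]].
Step i=6: Q has 6 at row 2, column 3; remove 7 from row 2 of P and reverse-bump: 7 enters row 1 and ejects 4. So w(6) = 4. P is now [[2, 3, 7], [5, 6]].
Step i=5: Q has 5 at row 1, column 3; remove that cell from P, ejecting 7. So w(5) = 7. P is now [[2, 3], [5, 6]].
Step i=4: Q has 4 at row 2, column 2; remove 6 from row 2 of P and reverse-bump: 6 enters row 1 and ejects 3. So w(4) = 3. P is now [[2, 6], [5]].
Step i=3: Q has 3 at row 1, column 2; remove that cell from P, ejecting 6. So w(3) = 6. P is now [[2], [5]].
Step i=2: Q has 2 at row 2, column 1; remove 5 from row 2 of P and reverse-bump: 5 enters row 1 and ejects 2. So w(2) = 2. P is now [[5]].
Step i=1: Q has 1 at row 1, column 1; remove that cell from P, ejecting 5. So w(1) = 5. P is now [].

So w = 5 2 6 3 7 4 1.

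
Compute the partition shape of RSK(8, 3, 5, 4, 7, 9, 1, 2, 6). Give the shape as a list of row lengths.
[4, 3, 1, 1]

Row-insert each entry into an empty tableau.

After inserting 8: P = [[8]].
After inserting 3: P = [[3], [8]].
After inserting 5: P = [[3, 5], [8]].
After inserting 4: P = [[3, 4], [5], [8]].
After inserting 7: P = [[3, 4, 7], [5], [8]].
After inserting 9: P = [[3, 4, 7, 9], [5], [8]].
After inserting 1: P = [[1, 4, 7, 9], [3], [5], [8]].
After inserting 2: P = [[1, 2, 7, 9], [3, 4], [5], [8]].
After inserting 6: P = [[1, 2, 6, 9], [3, 4, 7], [5], [8]].

The final insertion tableau P = [[1, 2, 6, 9], [3, 4, 7], [5], [8]] has shape [4, 3, 1, 1].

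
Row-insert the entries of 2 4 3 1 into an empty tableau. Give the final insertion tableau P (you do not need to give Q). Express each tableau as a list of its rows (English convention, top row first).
After inserting 2: P = [[2]].
After inserting 4: P = [[2, 4]].
After inserting 3: P = [[2, 3], [4]].
After inserting 1: P = [[1, 3], [2], [4]].

So P = [[1, 3], [2], [4]].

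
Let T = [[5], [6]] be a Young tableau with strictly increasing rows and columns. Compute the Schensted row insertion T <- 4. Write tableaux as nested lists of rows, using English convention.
[[4], [5], [6]]

In row 1, 4 replaces 5 (the leftmost entry greater than 4); 5 is bumped to row 2. In row 2, 5 replaces 6 (the leftmost entry greater than 5); 6 is bumped to row 3. 6 starts a new row 3. The new tableau is [[4], [5], [6]].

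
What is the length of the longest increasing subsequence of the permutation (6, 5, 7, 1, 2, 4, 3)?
3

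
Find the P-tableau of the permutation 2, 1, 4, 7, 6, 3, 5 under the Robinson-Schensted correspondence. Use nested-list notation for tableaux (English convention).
P = [[1, 3, 5], [2, 4, 6], [7]]

Insert 2: appended to row 1. P = [[2]].
Insert 1: 1 bumps 2 from row 1; 2 starts row 2. P = [[1], [2]].
Insert 4: appended to row 1. P = [[1, 4], [2]].
Insert 7: appended to row 1. P = [[1, 4, 7], [2]].
Insert 6: 6 bumps 7 from row 1; 7 appends to row 2. P = [[1, 4, 6], [2, 7]].
Insert 3: 3 bumps 4 from row 1; 4 bumps 7 from row 2; 7 starts row 3. P = [[1, 3, 6], [2, 4], [7]].
Insert 5: 5 bumps 6 from row 1; 6 appends to row 2. P = [[1, 3, 5], [2, 4, 6], [7]].

So P = [[1, 3, 5], [2, 4, 6], [7]].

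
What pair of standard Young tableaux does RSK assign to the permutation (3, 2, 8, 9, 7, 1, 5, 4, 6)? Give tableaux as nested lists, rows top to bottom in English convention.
Insert each entry of the permutation into P by Schensted row insertion, recording in Q the position of each new cell.

Insert 3: appended to row 1. P = [[3]].
Insert 2: 2 bumps 3 from row 1; 3 starts row 2. P = [[2], [3]].
Insert 8: appended to row 1. P = [[2, 8], [3]].
Insert 9: appended to row 1. P = [[2, 8, 9], [3]].
Insert 7: 7 bumps 8 from row 1; 8 appends to row 2. P = [[2, 7, 9], [3, 8]].
Insert 1: 1 bumps 2 from row 1; 2 bumps 3 from row 2; 3 starts row 3. P = [[1, 7, 9], [2, 8], [3]].
Insert 5: 5 bumps 7 from row 1; 7 bumps 8 from row 2; 8 appends to row 3. P = [[1, 5, 9], [2, 7], [3, 8]].
Insert 4: 4 bumps 5 from row 1; 5 bumps 7 from row 2; 7 bumps 8 from row 3; 8 starts row 4. P = [[1, 4, 9], [2, 5], [3, 7], [8]].
Insert 6: 6 bumps 9 from row 1; 9 appends to row 2. P = [[1, 4, 6], [2, 5, 9], [3, 7], [8]].

So P = [[1, 4, 6], [2, 5, 9], [3, 7], [8]], Q = [[1, 3, 4], [2, 5, 9], [6, 7], [8]].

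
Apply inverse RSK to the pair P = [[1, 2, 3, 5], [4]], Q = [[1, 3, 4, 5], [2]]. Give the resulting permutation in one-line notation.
4 1 2 3 5

Reverse the RSK construction: for i from n down to 1, find the cell of Q containing i, remove the entry at that cell from P, and reverse-bump it up through P; the value ejected from row 1 is w(i).

Step i=5: Q has 5 at row 1, column 4; remove that cell from P, ejecting 5. So w(5) = 5. P is now [[1, 2, 3], [4]].
Step i=4: Q has 4 at row 1, column 3; remove that cell from P, ejecting 3. So w(4) = 3. P is now [[1, 2], [4]].
Step i=3: Q has 3 at row 1, column 2; remove that cell from P, ejecting 2. So w(3) = 2. P is now [[1], [4]].
Step i=2: Q has 2 at row 2, column 1; remove 4 from row 2 of P and reverse-bump: 4 enters row 1 and ejects 1. So w(2) = 1. P is now [[4]].
Step i=1: Q has 1 at row 1, column 1; remove that cell from P, ejecting 4. So w(1) = 4. P is now [].

So w = 4 1 2 3 5.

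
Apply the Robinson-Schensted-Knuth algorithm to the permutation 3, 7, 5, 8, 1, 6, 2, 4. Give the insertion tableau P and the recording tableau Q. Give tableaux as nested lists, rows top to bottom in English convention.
P = [[1, 2, 4], [3, 5, 6], [7, 8]], Q = [[1, 2, 4], [3, 6, 8], [5, 7]]

Insert each entry of the permutation into P by Schensted row insertion, recording in Q the position of each new cell.

Insert 3: appended to row 1. P = [[3]], Q = [[1]].
Insert 7: appended to row 1. P = [[3, 7]], Q = [[1, 2]].
Insert 5: 5 bumps 7 from row 1; 7 starts row 2. P = [[3, 5], [7]], Q = [[1, 2], [3]].
Insert 8: appended to row 1. P = [[3, 5, 8], [7]], Q = [[1, 2, 4], [3]].
Insert 1: 1 bumps 3 from row 1; 3 bumps 7 from row 2; 7 starts row 3. P = [[1, 5, 8], [3], [7]], Q = [[1, 2, 4], [3], [5]].
Insert 6: 6 bumps 8 from row 1; 8 appends to row 2. P = [[1, 5, 6], [3, 8], [7]], Q = [[1, 2, 4], [3, 6], [5]].
Insert 2: 2 bumps 5 from row 1; 5 bumps 8 from row 2; 8 appends to row 3. P = [[1, 2, 6], [3, 5], [7, 8]], Q = [[1, 2, 4], [3, 6], [5, 7]].
Insert 4: 4 bumps 6 from row 1; 6 appends to row 2. P = [[1, 2, 4], [3, 5, 6], [7, 8]], Q = [[1, 2, 4], [3, 6, 8], [5, 7]].

So P = [[1, 2, 4], [3, 5, 6], [7, 8]], Q = [[1, 2, 4], [3, 6, 8], [5, 7]].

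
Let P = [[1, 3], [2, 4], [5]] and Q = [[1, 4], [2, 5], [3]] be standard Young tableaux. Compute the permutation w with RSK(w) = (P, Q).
Reverse RSK: for i = n, n-1, ..., 1, locate i in Q, remove the corresponding corner cell from P, and reverse-bump its entry up through P; the value ejected from row 1 is w(i).

So w = 5 2 1 4 3.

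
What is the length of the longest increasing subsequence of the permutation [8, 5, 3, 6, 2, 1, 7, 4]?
3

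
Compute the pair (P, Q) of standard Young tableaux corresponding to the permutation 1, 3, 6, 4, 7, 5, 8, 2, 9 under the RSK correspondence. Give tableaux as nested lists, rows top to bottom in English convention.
Insert each entry of the permutation into P by Schensted row insertion, recording in Q the position of each new cell.

After inserting 1: P = [[1]].
After inserting 3: P = [[1, 3]].
After inserting 6: P = [[1, 3, 6]].
After inserting 4: P = [[1, 3, 4], [6]].
After inserting 7: P = [[1, 3, 4, 7], [6]].
After inserting 5: P = [[1, 3, 4, 5], [6, 7]].
After inserting 8: P = [[1, 3, 4, 5, 8], [6, 7]].
After inserting 2: P = [[1, 2, 4, 5, 8], [3, 7], [6]].
After inserting 9: P = [[1, 2, 4, 5, 8, 9], [3, 7], [6]].

So P = [[1, 2, 4, 5, 8, 9], [3, 7], [6]], Q = [[1, 2, 3, 5, 7, 9], [4, 6], [8]].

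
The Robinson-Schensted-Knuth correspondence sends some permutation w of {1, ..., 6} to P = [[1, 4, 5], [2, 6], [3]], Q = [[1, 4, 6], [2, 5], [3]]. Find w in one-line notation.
3 2 1 6 4 5

Reverse RSK: for i = n, n-1, ..., 1, locate i in Q, remove the corresponding corner cell from P, and reverse-bump its entry up through P; the value ejected from row 1 is w(i).

So w = 3 2 1 6 4 5.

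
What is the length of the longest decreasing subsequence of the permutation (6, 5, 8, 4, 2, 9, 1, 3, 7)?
5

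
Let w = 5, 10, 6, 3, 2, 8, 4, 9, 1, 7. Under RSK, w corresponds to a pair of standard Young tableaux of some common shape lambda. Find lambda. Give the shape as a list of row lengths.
Row-insert each entry into an empty tableau.

After inserting 5: P = [[5]].
After inserting 10: P = [[5, 10]].
After inserting 6: P = [[5, 6], [10]].
After inserting 3: P = [[3, 6], [5], [10]].
After inserting 2: P = [[2, 6], [3], [5], [10]].
After inserting 8: P = [[2, 6, 8], [3], [5], [10]].
After inserting 4: P = [[2, 4, 8], [3, 6], [5], [10]].
After inserting 9: P = [[2, 4, 8, 9], [3, 6], [5], [10]].
After inserting 1: P = [[1, 4, 8, 9], [2, 6], [3], [5], [10]].
After inserting 7: P = [[1, 4, 7, 9], [2, 6, 8], [3], [5], [10]].

The final insertion tableau P = [[1, 4, 7, 9], [2, 6, 8], [3], [5], [10]] has shape [4, 3, 1, 1, 1].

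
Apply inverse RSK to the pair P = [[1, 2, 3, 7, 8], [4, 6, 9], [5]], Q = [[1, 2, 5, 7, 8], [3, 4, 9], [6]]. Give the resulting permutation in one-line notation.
Reverse the RSK construction: for i from n down to 1, find the cell of Q containing i, remove the entry at that cell from P, and reverse-bump it up through P; the value ejected from row 1 is w(i).

Step i=9: Q has 9 at row 2, column 3; remove 9 from row 2 of P and reverse-bump: 9 enters row 1 and ejects 8. So w(9) = 8. P is now [[1, 2, 3, 7, 9], [4, 6], [5]].
Step i=8: Q has 8 at row 1, column 5; remove that cell from P, ejecting 9. So w(8) = 9. P is now [[1, 2, 3, 7], [4, 6], [5]].
Step i=7: Q has 7 at row 1, column 4; remove that cell from P, ejecting 7. So w(7) = 7. P is now [[1, 2, 3], [4, 6], [5]].
Step i=6: Q has 6 at row 3, column 1; remove 5 from row 3 of P and reverse-bump: 5 enters row 2 and ejects 4; 4 enters row 1 and ejects 3. So w(6) = 3. P is now [[1, 2, 4], [5, 6]].
Step i=5: Q has 5 at row 1, column 3; remove that cell from P, ejecting 4. So w(5) = 4. P is now [[1, 2], [5, 6]].
Step i=4: Q has 4 at row 2, column 2; remove 6 from row 2 of P and reverse-bump: 6 enters row 1 and ejects 2. So w(4) = 2. P is now [[1, 6], [5]].
Step i=3: Q has 3 at row 2, column 1; remove 5 from row 2 of P and reverse-bump: 5 enters row 1 and ejects 1. So w(3) = 1. P is now [[5, 6]].
Step i=2: Q has 2 at row 1, column 2; remove that cell from P, ejecting 6. So w(2) = 6. P is now [[5]].
Step i=1: Q has 1 at row 1, column 1; remove that cell from P, ejecting 5. So w(1) = 5. P is now [].

So w = 5 6 1 2 4 3 7 9 8.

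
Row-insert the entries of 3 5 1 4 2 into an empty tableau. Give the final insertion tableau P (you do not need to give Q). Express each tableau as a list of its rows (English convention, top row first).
P = [[1, 2], [3, 4], [5]]

After inserting 3: P = [[3]].
After inserting 5: P = [[3, 5]].
After inserting 1: P = [[1, 5], [3]].
After inserting 4: P = [[1, 4], [3, 5]].
After inserting 2: P = [[1, 2], [3, 4], [5]].

So P = [[1, 2], [3, 4], [5]].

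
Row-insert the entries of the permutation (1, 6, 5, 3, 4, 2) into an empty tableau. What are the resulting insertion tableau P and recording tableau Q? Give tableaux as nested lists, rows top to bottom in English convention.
P = [[1, 2, 4], [3], [5], [6]], Q = [[1, 2, 5], [3], [4], [6]]

Insert each entry of the permutation into P by Schensted row insertion, recording in Q the position of each new cell.

Insert 1: appended to row 1. P = [[1]].
Insert 6: appended to row 1. P = [[1, 6]].
Insert 5: 5 bumps 6 from row 1; 6 starts row 2. P = [[1, 5], [6]].
Insert 3: 3 bumps 5 from row 1; 5 bumps 6 from row 2; 6 starts row 3. P = [[1, 3], [5], [6]].
Insert 4: appended to row 1. P = [[1, 3, 4], [5], [6]].
Insert 2: 2 bumps 3 from row 1; 3 bumps 5 from row 2; 5 bumps 6 from row 3; 6 starts row 4. P = [[1, 2, 4], [3], [5], [6]].

So P = [[1, 2, 4], [3], [5], [6]], Q = [[1, 2, 5], [3], [4], [6]].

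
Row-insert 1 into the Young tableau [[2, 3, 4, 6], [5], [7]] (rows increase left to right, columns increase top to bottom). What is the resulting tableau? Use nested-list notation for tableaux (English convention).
[[1, 3, 4, 6], [2], [5], [7]]

In row 1, 1 replaces 2 (the leftmost entry greater than 1); 2 is bumped to row 2. In row 2, 2 replaces 5 (the leftmost entry greater than 2); 5 is bumped to row 3. In row 3, 5 replaces 7 (the leftmost entry greater than 5); 7 is bumped to row 4. 7 starts a new row 4. The new tableau is [[1, 3, 4, 6], [2], [5], [7]].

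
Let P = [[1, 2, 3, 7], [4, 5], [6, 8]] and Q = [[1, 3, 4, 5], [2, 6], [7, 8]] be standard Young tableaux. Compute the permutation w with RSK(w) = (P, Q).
Reverse the RSK construction: for i from n down to 1, find the cell of Q containing i, remove the entry at that cell from P, and reverse-bump it up through P; the value ejected from row 1 is w(i).

Step i=8: Q has 8 at row 3, column 2; remove 8 from row 3 of P and reverse-bump: 8 enters row 2 and ejects 5; 5 enters row 1 and ejects 3. So w(8) = 3. P is now [[1, 2, 5, 7], [4, 8], [6]].
Step i=7: Q has 7 at row 3, column 1; remove 6 from row 3 of P and reverse-bump: 6 enters row 2 and ejects 4; 4 enters row 1 and ejects 2. So w(7) = 2. P is now [[1, 4, 5, 7], [6, 8]].
Step i=6: Q has 6 at row 2, column 2; remove 8 from row 2 of P and reverse-bump: 8 enters row 1 and ejects 7. So w(6) = 7. P is now [[1, 4, 5, 8], [6]].
Step i=5: Q has 5 at row 1, column 4; remove that cell from P, ejecting 8. So w(5) = 8. P is now [[1, 4, 5], [6]].
Step i=4: Q has 4 at row 1, column 3; remove that cell from P, ejecting 5. So w(4) = 5. P is now [[1, 4], [6]].
Step i=3: Q has 3 at row 1, column 2; remove that cell from P, ejecting 4. So w(3) = 4. P is now [[1], [6]].
Step i=2: Q has 2 at row 2, column 1; remove 6 from row 2 of P and reverse-bump: 6 enters row 1 and ejects 1. So w(2) = 1. P is now [[6]].
Step i=1: Q has 1 at row 1, column 1; remove that cell from P, ejecting 6. So w(1) = 6. P is now [].

So w = 6 1 4 5 8 7 2 3.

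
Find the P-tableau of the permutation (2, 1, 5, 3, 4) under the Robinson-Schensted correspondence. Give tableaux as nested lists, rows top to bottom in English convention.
P = [[1, 3, 4], [2, 5]]

Insert 2: appended to row 1. P = [[2]].
Insert 1: 1 bumps 2 from row 1; 2 starts row 2. P = [[1], [2]].
Insert 5: appended to row 1. P = [[1, 5], [2]].
Insert 3: 3 bumps 5 from row 1; 5 appends to row 2. P = [[1, 3], [2, 5]].
Insert 4: appended to row 1. P = [[1, 3, 4], [2, 5]].

So P = [[1, 3, 4], [2, 5]].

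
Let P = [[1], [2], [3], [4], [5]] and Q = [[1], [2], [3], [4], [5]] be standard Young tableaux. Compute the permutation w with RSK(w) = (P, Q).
5 4 3 2 1

Reverse the RSK construction: for i from n down to 1, find the cell of Q containing i, remove the entry at that cell from P, and reverse-bump it up through P; the value ejected from row 1 is w(i).

Step i=5: Q has 5 at row 5, column 1; remove 5 from row 5 of P and reverse-bump: 5 enters row 4 and ejects 4; 4 enters row 3 and ejects 3; 3 enters row 2 and ejects 2; 2 enters row 1 and ejects 1. So w(5) = 1. P is now [[2], [3], [4], [5]].
Step i=4: Q has 4 at row 4, column 1; remove 5 from row 4 of P and reverse-bump: 5 enters row 3 and ejects 4; 4 enters row 2 and ejects 3; 3 enters row 1 and ejects 2. So w(4) = 2. P is now [[3], [4], [5]].
Step i=3: Q has 3 at row 3, column 1; remove 5 from row 3 of P and reverse-bump: 5 enters row 2 and ejects 4; 4 enters row 1 and ejects 3. So w(3) = 3. P is now [[4], [5]].
Step i=2: Q has 2 at row 2, column 1; remove 5 from row 2 of P and reverse-bump: 5 enters row 1 and ejects 4. So w(2) = 4. P is now [[5]].
Step i=1: Q has 1 at row 1, column 1; remove that cell from P, ejecting 5. So w(1) = 5. P is now [].

So w = 5 4 3 2 1.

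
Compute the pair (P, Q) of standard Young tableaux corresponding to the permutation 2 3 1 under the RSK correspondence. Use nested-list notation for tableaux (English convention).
P = [[1, 3], [2]], Q = [[1, 2], [3]]

Insert each entry of the permutation into P by Schensted row insertion, recording in Q the position of each new cell.

Insert 2: appended to row 1. P = [[2]].
Insert 3: appended to row 1. P = [[2, 3]].
Insert 1: 1 bumps 2 from row 1; 2 starts row 2. P = [[1, 3], [2]].

So P = [[1, 3], [2]], Q = [[1, 2], [3]].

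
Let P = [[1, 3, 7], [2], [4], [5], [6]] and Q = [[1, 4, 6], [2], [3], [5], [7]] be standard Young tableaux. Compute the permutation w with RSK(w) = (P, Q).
Reverse RSK: for i = n, n-1, ..., 1, locate i in Q, remove the corresponding corner cell from P, and reverse-bump its entry up through P; the value ejected from row 1 is w(i).

So w = 6 5 2 4 3 7 1.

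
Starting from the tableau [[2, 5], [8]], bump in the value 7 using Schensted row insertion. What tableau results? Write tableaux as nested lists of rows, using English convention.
7 is larger than every entry of row 1, so it is appended to row 1. The new tableau is [[2, 5, 7], [8]].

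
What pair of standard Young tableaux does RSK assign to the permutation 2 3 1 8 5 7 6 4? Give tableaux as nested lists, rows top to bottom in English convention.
Insert each entry of the permutation into P by Schensted row insertion, recording in Q the position of each new cell.

After inserting 2: P = [[2]].
After inserting 3: P = [[2, 3]].
After inserting 1: P = [[1, 3], [2]].
After inserting 8: P = [[1, 3, 8], [2]].
After inserting 5: P = [[1, 3, 5], [2, 8]].
After inserting 7: P = [[1, 3, 5, 7], [2, 8]].
After inserting 6: P = [[1, 3, 5, 6], [2, 7], [8]].
After inserting 4: P = [[1, 3, 4, 6], [2, 5], [7], [8]].

So P = [[1, 3, 4, 6], [2, 5], [7], [8]], Q = [[1, 2, 4, 6], [3, 5], [7], [8]].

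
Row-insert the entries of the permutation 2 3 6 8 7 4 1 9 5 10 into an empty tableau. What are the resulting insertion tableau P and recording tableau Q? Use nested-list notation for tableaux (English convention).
Insert each entry of the permutation into P by Schensted row insertion, recording in Q the position of each new cell.

Insert 2: appended to row 1. P = [[2]].
Insert 3: appended to row 1. P = [[2, 3]].
Insert 6: appended to row 1. P = [[2, 3, 6]].
Insert 8: appended to row 1. P = [[2, 3, 6, 8]].
Insert 7: 7 bumps 8 from row 1; 8 starts row 2. P = [[2, 3, 6, 7], [8]].
Insert 4: 4 bumps 6 from row 1; 6 bumps 8 from row 2; 8 starts row 3. P = [[2, 3, 4, 7], [6], [8]].
Insert 1: 1 bumps 2 from row 1; 2 bumps 6 from row 2; 6 bumps 8 from row 3; 8 starts row 4. P = [[1, 3, 4, 7], [2], [6], [8]].
Insert 9: appended to row 1. P = [[1, 3, 4, 7, 9], [2], [6], [8]].
Insert 5: 5 bumps 7 from row 1; 7 appends to row 2. P = [[1, 3, 4, 5, 9], [2, 7], [6], [8]].
Insert 10: appended to row 1. P = [[1, 3, 4, 5, 9, 10], [2, 7], [6], [8]].

So P = [[1, 3, 4, 5, 9, 10], [2, 7], [6], [8]], Q = [[1, 2, 3, 4, 8, 10], [5, 9], [6], [7]].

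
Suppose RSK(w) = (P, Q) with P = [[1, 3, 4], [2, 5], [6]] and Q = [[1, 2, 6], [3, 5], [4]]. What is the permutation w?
2 6 5 1 3 4

Reverse the RSK construction: for i from n down to 1, find the cell of Q containing i, remove the entry at that cell from P, and reverse-bump it up through P; the value ejected from row 1 is w(i).

Step i=6: Q has 6 at row 1, column 3; remove that cell from P, ejecting 4. So w(6) = 4. P is now [[1, 3], [2, 5], [6]].
Step i=5: Q has 5 at row 2, column 2; remove 5 from row 2 of P and reverse-bump: 5 enters row 1 and ejects 3. So w(5) = 3. P is now [[1, 5], [2], [6]].
Step i=4: Q has 4 at row 3, column 1; remove 6 from row 3 of P and reverse-bump: 6 enters row 2 and ejects 2; 2 enters row 1 and ejects 1. So w(4) = 1. P is now [[2, 5], [6]].
Step i=3: Q has 3 at row 2, column 1; remove 6 from row 2 of P and reverse-bump: 6 enters row 1 and ejects 5. So w(3) = 5. P is now [[2, 6]].
Step i=2: Q has 2 at row 1, column 2; remove that cell from P, ejecting 6. So w(2) = 6. P is now [[2]].
Step i=1: Q has 1 at row 1, column 1; remove that cell from P, ejecting 2. So w(1) = 2. P is now [].

So w = 2 6 5 1 3 4.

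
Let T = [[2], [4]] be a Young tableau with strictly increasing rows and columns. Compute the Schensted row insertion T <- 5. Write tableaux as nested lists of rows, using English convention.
[[2, 5], [4]]

5 is larger than every entry of row 1, so it is appended to row 1. The new tableau is [[2, 5], [4]].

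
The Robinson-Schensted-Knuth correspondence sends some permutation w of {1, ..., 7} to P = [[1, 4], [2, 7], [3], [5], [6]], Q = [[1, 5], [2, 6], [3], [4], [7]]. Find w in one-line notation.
Reverse the RSK construction: for i from n down to 1, find the cell of Q containing i, remove the entry at that cell from P, and reverse-bump it up through P; the value ejected from row 1 is w(i).

Step i=7: Q has 7 at row 5, column 1; remove 6 from row 5 of P and reverse-bump: 6 enters row 4 and ejects 5; 5 enters row 3 and ejects 3; 3 enters row 2 and ejects 2; 2 enters row 1 and ejects 1. So w(7) = 1. P is now [[2, 4], [3, 7], [5], [6]].
Step i=6: Q has 6 at row 2, column 2; remove 7 from row 2 of P and reverse-bump: 7 enters row 1 and ejects 4. So w(6) = 4. P is now [[2, 7], [3], [5], [6]].
Step i=5: Q has 5 at row 1, column 2; remove that cell from P, ejecting 7. So w(5) = 7. P is now [[2], [3], [5], [6]].
Step i=4: Q has 4 at row 4, column 1; remove 6 from row 4 of P and reverse-bump: 6 enters row 3 and ejects 5; 5 enters row 2 and ejects 3; 3 enters row 1 and ejects 2. So w(4) = 2. P is now [[3], [5], [6]].
Step i=3: Q has 3 at row 3, column 1; remove 6 from row 3 of P and reverse-bump: 6 enters row 2 and ejects 5; 5 enters row 1 and ejects 3. So w(3) = 3. P is now [[5], [6]].
Step i=2: Q has 2 at row 2, column 1; remove 6 from row 2 of P and reverse-bump: 6 enters row 1 and ejects 5. So w(2) = 5. P is now [[6]].
Step i=1: Q has 1 at row 1, column 1; remove that cell from P, ejecting 6. So w(1) = 6. P is now [].

So w = 6 5 3 2 7 4 1.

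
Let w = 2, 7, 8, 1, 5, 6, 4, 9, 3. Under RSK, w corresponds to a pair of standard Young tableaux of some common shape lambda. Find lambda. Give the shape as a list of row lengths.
Row-insert each entry into an empty tableau.

After inserting 2: P = [[2]].
After inserting 7: P = [[2, 7]].
After inserting 8: P = [[2, 7, 8]].
After inserting 1: P = [[1, 7, 8], [2]].
After inserting 5: P = [[1, 5, 8], [2, 7]].
After inserting 6: P = [[1, 5, 6], [2, 7, 8]].
After inserting 4: P = [[1, 4, 6], [2, 5, 8], [7]].
After inserting 9: P = [[1, 4, 6, 9], [2, 5, 8], [7]].
After inserting 3: P = [[1, 3, 6, 9], [2, 4, 8], [5], [7]].

The final insertion tableau P = [[1, 3, 6, 9], [2, 4, 8], [5], [7]] has shape [4, 3, 1, 1].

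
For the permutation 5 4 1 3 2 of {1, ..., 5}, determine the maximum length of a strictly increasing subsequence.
2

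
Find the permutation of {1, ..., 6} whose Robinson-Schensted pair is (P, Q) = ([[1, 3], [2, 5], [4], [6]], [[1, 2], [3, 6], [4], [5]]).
4 6 5 2 1 3

Reverse the RSK construction: for i from n down to 1, find the cell of Q containing i, remove the entry at that cell from P, and reverse-bump it up through P; the value ejected from row 1 is w(i).

Step i=6: Q has 6 at row 2, column 2; remove 5 from row 2 of P and reverse-bump: 5 enters row 1 and ejects 3. So w(6) = 3. P is now [[1, 5], [2], [4], [6]].
Step i=5: Q has 5 at row 4, column 1; remove 6 from row 4 of P and reverse-bump: 6 enters row 3 and ejects 4; 4 enters row 2 and ejects 2; 2 enters row 1 and ejects 1. So w(5) = 1. P is now [[2, 5], [4], [6]].
Step i=4: Q has 4 at row 3, column 1; remove 6 from row 3 of P and reverse-bump: 6 enters row 2 and ejects 4; 4 enters row 1 and ejects 2. So w(4) = 2. P is now [[4, 5], [6]].
Step i=3: Q has 3 at row 2, column 1; remove 6 from row 2 of P and reverse-bump: 6 enters row 1 and ejects 5. So w(3) = 5. P is now [[4, 6]].
Step i=2: Q has 2 at row 1, column 2; remove that cell from P, ejecting 6. So w(2) = 6. P is now [[4]].
Step i=1: Q has 1 at row 1, column 1; remove that cell from P, ejecting 4. So w(1) = 4. P is now [].

So w = 4 6 5 2 1 3.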